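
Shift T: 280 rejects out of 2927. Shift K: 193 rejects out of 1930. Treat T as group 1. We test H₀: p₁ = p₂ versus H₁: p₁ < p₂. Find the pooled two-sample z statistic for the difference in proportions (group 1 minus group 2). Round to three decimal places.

z = -0.499

p̂₁ = 280/2927 ≈ 0.09566, p̂₂ = 193/1930 ≈ 0.10000.
Pooled p̂ = (280+193)/(2927+1930) = 473/4857 = 0.09739.
SE = √(0.0879013 × 0.000859781) = 0.00869.
z = (0.09566 − 0.10000)/0.00869 = -0.00434/0.00869 = -0.499.
p-value = P(Z < -0.499) ≈ 0.3089.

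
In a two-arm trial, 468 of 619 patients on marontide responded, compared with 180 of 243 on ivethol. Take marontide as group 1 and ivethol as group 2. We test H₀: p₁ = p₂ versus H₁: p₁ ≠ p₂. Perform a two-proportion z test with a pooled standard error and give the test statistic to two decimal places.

p̂₁ = 468/619 = 0.7561, p̂₂ = 180/243 = 0.7407.
Pooled p̂ = (468+180)/(619+243) = 648/862 = 0.7517.
SE = √(0.186627 × 0.00573074) = 0.0327.
z = (0.7561 − 0.7407)/0.0327 = 0.0154/0.0327 = 0.47.
p-value = 2·P(Z > 0.468) ≈ 0.6395.

z = 0.47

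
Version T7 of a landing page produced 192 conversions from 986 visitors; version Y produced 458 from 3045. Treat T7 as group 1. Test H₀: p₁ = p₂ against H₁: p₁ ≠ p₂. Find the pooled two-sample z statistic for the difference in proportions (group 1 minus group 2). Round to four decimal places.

p̂₁ = 192/986 = 0.1947262, p̂₂ = 458/3045 = 0.1504105.
Pooled p̂ = (192+458)/(986+3045) = 650/4031 = 0.1612503.
SE = √(p̂(1−p̂)(1/n₁+1/n₂)) = √(0.1612503·0.8387497·0.00134261) = √(0.000181586) = 0.0134754.
z = (0.1947262 − 0.1504105)/0.0134754 = 0.0443157/0.0134754 = 3.2886.

z = 3.2886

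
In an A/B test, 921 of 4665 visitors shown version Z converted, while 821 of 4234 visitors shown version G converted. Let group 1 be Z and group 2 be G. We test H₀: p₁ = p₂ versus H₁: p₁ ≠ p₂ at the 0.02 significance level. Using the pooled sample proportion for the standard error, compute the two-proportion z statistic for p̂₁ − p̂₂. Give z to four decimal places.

p̂₁ = 921/4665 = 0.1974277, p̂₂ = 821/4234 = 0.1939065.
Pooled p̂ = (921+821)/(4665+4234) = 1742/8899 = 0.1957523.
SE = √(p̂(1−p̂)(1/n₁+1/n₂)) = √(0.1957523·0.8042477·0.000450546) = √(7.09309e-05) = 0.0084220.
z = (0.1974277 − 0.1939065)/0.0084220 = 0.0035212/0.0084220 = 0.4181.
Two-sided p-value ≈ 2·Φ(−0.418) = 0.6759; since p > α = 0.02, fail to reject H₀.

z = 0.4181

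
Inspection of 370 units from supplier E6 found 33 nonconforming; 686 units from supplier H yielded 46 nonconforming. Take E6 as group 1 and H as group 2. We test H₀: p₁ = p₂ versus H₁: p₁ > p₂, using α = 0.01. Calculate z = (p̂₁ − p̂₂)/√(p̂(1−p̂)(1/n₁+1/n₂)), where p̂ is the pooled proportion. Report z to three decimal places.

p̂₁ = 33/370 ≈ 0.08919, p̂₂ = 46/686 ≈ 0.06706.
Pooled p̂ = (33+46)/(370+686) = 79/1056 = 0.07481.
SE = √(0.069214 × 0.00416043) = 0.01697.
z = (0.08919 − 0.06706)/0.01697 = 0.02213/0.01697 = 1.304.
p-value = P(Z > 1.304) ≈ 0.0961. With α = 0.01, fail to reject H₀.

z = 1.304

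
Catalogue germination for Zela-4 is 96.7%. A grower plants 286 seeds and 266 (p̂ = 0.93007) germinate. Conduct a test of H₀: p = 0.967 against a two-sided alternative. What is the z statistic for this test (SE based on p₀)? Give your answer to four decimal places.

z = -3.4962

p̂ = 266/286 = 0.930070.
SE = √(p₀(1−p₀)/n) = √(0.031911/286) = 0.010563.
z = (0.930070 − 0.967)/0.010563 = -0.036930/0.010563 = -3.4962.
Two-sided p-value ≈ 2·Φ(−3.496) = 0.0005.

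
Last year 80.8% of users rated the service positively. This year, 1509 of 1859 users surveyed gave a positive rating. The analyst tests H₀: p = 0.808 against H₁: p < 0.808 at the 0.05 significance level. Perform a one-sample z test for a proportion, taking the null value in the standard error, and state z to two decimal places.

p̂ = 1509/1859 = 0.8117.
Under H₀, SE = √(0.808·0.192/1859) = √(8.34513e-05) = 0.0091.
z = (0.8117 − 0.808)/0.0091 = 0.0037/0.0091 = 0.41.
p-value = P(Z < 0.408) ≈ 0.6583; since p > α = 0.05, fail to reject H₀.

z = 0.41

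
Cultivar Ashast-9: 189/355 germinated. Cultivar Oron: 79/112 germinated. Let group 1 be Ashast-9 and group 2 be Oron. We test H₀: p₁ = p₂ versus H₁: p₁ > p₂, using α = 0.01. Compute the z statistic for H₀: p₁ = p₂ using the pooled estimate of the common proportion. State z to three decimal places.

p̂₁ = 189/355 = 0.532394, p̂₂ = 79/112 = 0.705357.
Pooled p̂ = (189+79)/(355+112) = 268/467 = 0.573876.
SE = √(p̂(1−p̂)(1/n₁+1/n₂)) = √(0.573876·0.426124·0.0117455) = √(0.00287227) = 0.053594.
z = (0.532394 − 0.705357)/0.053594 = -0.172963/0.053594 = -3.227.
p-value = P(Z > -3.227) ≈ 0.9994; since p > α = 0.01, fail to reject H₀.

z = -3.227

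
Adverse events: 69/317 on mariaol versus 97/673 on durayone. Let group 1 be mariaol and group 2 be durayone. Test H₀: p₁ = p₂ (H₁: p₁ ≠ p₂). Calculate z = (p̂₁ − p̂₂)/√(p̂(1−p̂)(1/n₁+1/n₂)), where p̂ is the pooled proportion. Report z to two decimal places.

p̂₁ = 69/317 ≈ 0.21767, p̂₂ = 97/673 ≈ 0.14413.
Pooled p̂ = (69+97)/(317+673) = 166/990 = 0.16768.
SE = √(p̂(1−p̂)(1/n₁+1/n₂)) = √(0.16768·0.83232·0.00464046) = √(0.000647628) = 0.02545.
z = (0.21767 − 0.14413)/0.02545 = 0.07354/0.02545 = 2.89.

z = 2.89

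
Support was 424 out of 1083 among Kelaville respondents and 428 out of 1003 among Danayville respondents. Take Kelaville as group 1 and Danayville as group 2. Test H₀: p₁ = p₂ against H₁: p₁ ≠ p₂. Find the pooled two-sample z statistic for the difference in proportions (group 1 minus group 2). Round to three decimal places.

z = -1.635

p̂₁ = 424/1083 = 0.39151, p̂₂ = 428/1003 = 0.42672.
Pooled p̂ = (424+428)/(1083+1003) = 852/2086 = 0.40844.
SE = √(0.241616 × 0.00192037) = 0.02154.
z = (0.39151 − 0.42672)/0.02154 = -0.03521/0.02154 = -1.635.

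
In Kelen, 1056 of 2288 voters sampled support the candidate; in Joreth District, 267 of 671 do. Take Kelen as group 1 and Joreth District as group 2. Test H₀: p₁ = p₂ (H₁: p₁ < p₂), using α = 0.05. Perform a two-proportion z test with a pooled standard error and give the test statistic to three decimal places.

p̂₁ = 1056/2288 ≈ 0.46154, p̂₂ = 267/671 ≈ 0.39791.
Pooled p̂ = (1056+267)/(2288+671) = 1323/2959 = 0.44711.
SE = √(p̂(1−p̂)(1/n₁+1/n₂)) = √(0.44711·0.55289·0.00192738) = √(0.000476453) = 0.02183.
z = (0.46154 − 0.39791)/0.02183 = 0.06363/0.02183 = 2.915.
p-value = P(Z < 2.915) ≈ 0.9982; since p > α = 0.05, fail to reject H₀.

z = 2.915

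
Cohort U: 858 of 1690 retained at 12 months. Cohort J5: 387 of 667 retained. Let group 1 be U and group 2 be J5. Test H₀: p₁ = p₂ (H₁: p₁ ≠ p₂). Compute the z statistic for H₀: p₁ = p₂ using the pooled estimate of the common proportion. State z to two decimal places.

p̂₁ = 858/1690 = 0.5077, p̂₂ = 387/667 = 0.5802.
Pooled p̂ = (858+387)/(1690+667) = 1245/2357 = 0.5282.
SE = √(p̂(1−p̂)(1/n₁+1/n₂)) = √(0.5282·0.4718·0.00209097) = √(0.000521077) = 0.0228.
z = (0.5077 − 0.5802)/0.0228 = -0.0725/0.0228 = -3.18.

z = -3.18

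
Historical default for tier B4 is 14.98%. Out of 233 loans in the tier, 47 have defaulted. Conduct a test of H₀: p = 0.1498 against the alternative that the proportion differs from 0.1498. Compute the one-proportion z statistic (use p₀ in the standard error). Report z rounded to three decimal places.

z = 2.221

p̂ = 47/233 ≈ 0.20172.
Standard error under H₀: √(0.1498×0.8502/233) = 0.02338.
z = (0.20172 − 0.1498)/0.02338 = 0.05192/0.02338 = 2.221.
Two-sided p-value ≈ 2·Φ(−2.221) = 0.0264.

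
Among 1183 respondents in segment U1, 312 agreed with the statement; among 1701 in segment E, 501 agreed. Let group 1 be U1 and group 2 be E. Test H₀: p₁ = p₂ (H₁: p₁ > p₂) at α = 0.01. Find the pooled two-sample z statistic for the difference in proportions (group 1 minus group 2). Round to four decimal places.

z = -1.8080

p̂₁ = 312/1183 = 0.2637363, p̂₂ = 501/1701 = 0.2945326.
Pooled p̂ = (312+501)/(1183+1701) = 813/2884 = 0.2819001.
SE = √(p̂(1−p̂)(1/n₁+1/n₂)) = √(0.2819001·0.7180999·0.0014332) = √(0.000290126) = 0.0170331.
z = (0.2637363 − 0.2945326)/0.0170331 = -0.0307963/0.0170331 = -1.8080.
p-value = P(Z > -1.808) ≈ 0.9647, so at α = 0.01 we fail to reject H₀.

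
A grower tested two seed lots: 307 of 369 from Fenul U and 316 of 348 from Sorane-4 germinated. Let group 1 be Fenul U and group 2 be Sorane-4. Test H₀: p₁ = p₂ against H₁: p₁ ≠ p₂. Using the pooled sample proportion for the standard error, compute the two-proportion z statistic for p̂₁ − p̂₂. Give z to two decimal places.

p̂₁ = 307/369 ≈ 0.8320, p̂₂ = 316/348 ≈ 0.9080.
Pooled p̂ = (307+316)/(369+348) = 623/717 = 0.8689.
SE = √(0.113914 × 0.00558359) = 0.0252.
z = (0.8320 − 0.9080)/0.0252 = -0.0760/0.0252 = -3.02.
Two-sided p-value ≈ 2·Φ(−3.016) = 0.0026.

z = -3.02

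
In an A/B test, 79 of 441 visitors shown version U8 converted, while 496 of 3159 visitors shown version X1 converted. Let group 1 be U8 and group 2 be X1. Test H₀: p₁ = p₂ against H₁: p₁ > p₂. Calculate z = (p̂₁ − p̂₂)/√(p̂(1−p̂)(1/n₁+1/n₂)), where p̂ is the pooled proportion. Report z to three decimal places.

z = 1.188

p̂₁ = 79/441 ≈ 0.179138, p̂₂ = 496/3159 ≈ 0.157012.
Pooled p̂ = (79+496)/(441+3159) = 575/3600 = 0.159722.
SE = √(0.134211 × 0.00258413) = 0.018623.
z = (0.179138 − 0.157012)/0.018623 = 0.022126/0.018623 = 1.188.
p-value = P(Z > 1.188) ≈ 0.1174.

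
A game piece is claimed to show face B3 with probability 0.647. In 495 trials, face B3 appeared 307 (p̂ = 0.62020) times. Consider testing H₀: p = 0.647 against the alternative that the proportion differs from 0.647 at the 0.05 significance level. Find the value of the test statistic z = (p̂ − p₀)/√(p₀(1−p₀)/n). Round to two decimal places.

z = -1.25

p̂ = 307/495 = 0.6202.
Under H₀, SE = √(0.647·0.353/495) = √(0.000461396) = 0.0215.
z = (0.6202 − 0.647)/0.0215 = -0.0268/0.0215 = -1.25.
Two-sided p-value ≈ 2·Φ(−1.248) = 0.2122; since p > α = 0.05, fail to reject H₀.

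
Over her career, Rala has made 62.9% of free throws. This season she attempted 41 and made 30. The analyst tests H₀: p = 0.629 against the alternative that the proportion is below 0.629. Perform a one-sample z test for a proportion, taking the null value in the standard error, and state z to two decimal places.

p̂ = 30/41 = 0.7317.
SE = √(p₀(1−p₀)/n) = √(0.23336/41) = 0.0754.
z = (0.7317 − 0.629)/0.0754 = 0.1027/0.0754 = 1.36.
p-value = P(Z < 1.361) ≈ 0.9133.

z = 1.36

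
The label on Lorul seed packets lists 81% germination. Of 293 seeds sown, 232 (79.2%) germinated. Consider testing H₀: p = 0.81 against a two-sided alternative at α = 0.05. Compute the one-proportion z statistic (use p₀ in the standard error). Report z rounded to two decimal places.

z = -0.79

p̂ = 232/293 ≈ 0.7918.
SE = √(p₀(1−p₀)/n) = √(0.1539/293) = 0.0229.
z = (0.7918 − 0.81)/0.0229 = -0.0182/0.0229 = -0.79.
Two-sided p-value ≈ 2·Φ(−0.794) = 0.4274. With α = 0.05, fail to reject H₀.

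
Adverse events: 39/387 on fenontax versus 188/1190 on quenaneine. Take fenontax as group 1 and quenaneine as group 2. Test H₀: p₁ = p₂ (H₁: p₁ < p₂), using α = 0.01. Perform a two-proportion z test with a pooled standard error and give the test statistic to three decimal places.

p̂₁ = 39/387 = 0.10078, p̂₂ = 188/1190 = 0.15798.
Pooled p̂ = (39+188)/(387+1190) = 227/1577 = 0.14394.
SE = √(0.123224 × 0.00342432) = 0.02054.
z = (0.10078 − 0.15798)/0.02054 = -0.05720/0.02054 = -2.785.
p-value = P(Z < -2.785) ≈ 0.0027. With α = 0.01, reject H₀.

z = -2.785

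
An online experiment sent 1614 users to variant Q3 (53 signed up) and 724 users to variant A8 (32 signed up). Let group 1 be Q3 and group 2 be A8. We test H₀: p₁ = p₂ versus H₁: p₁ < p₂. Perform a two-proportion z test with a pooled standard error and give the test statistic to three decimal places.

z = -1.357

p̂₁ = 53/1614 = 0.03284, p̂₂ = 32/724 = 0.04420.
Pooled p̂ = (53+32)/(1614+724) = 85/2338 = 0.03636.
SE = √(0.0350341 × 0.00200079) = 0.00837.
z = (0.03284 − 0.04420)/0.00837 = -0.01136/0.00837 = -1.357.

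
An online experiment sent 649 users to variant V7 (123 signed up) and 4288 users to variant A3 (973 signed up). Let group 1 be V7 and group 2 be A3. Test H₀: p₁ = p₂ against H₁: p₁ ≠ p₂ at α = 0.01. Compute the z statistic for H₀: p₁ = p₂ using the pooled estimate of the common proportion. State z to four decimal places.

z = -2.1360

p̂₁ = 123/649 ≈ 0.1895223, p̂₂ = 973/4288 ≈ 0.2269123.
Pooled p̂ = (123+973)/(649+4288) = 1096/4937 = 0.2219972.
SE = √(0.172714 × 0.00177404) = 0.0175044.
z = (0.1895223 − 0.2269123)/0.0175044 = -0.0373900/0.0175044 = -2.1360.
Two-sided p-value ≈ 2·Φ(−2.136) = 0.0327. With α = 0.01, fail to reject H₀.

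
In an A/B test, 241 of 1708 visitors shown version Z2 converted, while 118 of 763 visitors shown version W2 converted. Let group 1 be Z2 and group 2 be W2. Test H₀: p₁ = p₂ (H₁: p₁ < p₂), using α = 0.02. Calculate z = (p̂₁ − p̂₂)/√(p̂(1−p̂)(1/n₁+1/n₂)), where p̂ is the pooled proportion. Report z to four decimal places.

z = -0.8832

p̂₁ = 241/1708 ≈ 0.141101, p̂₂ = 118/763 ≈ 0.154653.
Pooled p̂ = (241+118)/(1708+763) = 359/2471 = 0.145285.
SE = √(0.124177 × 0.0018961) = 0.015344.
z = (0.141101 − 0.154653)/0.015344 = -0.013552/0.015344 = -0.8832.
p-value = P(Z < -0.883) ≈ 0.1886; since p > α = 0.02, fail to reject H₀.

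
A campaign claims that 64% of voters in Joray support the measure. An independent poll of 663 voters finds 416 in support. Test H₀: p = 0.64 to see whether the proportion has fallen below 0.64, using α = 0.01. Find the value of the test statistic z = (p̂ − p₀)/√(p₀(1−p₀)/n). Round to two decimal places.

z = -0.67

p̂ = 416/663 ≈ 0.6275.
SE = √(p₀(1−p₀)/n) = √(0.2304/663) = 0.0186.
z = (0.6275 − 0.64)/0.0186 = -0.0125/0.0186 = -0.67.
p-value = P(Z < -0.673) ≈ 0.2504, so at α = 0.01 we fail to reject H₀.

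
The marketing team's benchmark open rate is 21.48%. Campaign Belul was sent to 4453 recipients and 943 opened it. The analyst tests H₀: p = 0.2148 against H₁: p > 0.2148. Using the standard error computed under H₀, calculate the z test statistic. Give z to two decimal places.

p̂ = 943/4453 ≈ 0.21177.
Standard error under H₀: √(0.2148×0.7852/4453) = 0.00615.
z = (0.21177 − 0.2148)/0.00615 = -0.00303/0.00615 = -0.49.
p-value = P(Z > -0.493) ≈ 0.6889.

z = -0.49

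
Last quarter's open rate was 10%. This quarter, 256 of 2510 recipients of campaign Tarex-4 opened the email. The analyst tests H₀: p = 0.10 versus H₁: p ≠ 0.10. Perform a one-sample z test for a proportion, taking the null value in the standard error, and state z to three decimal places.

z = 0.333

p̂ = 256/2510 = 0.101992.
Standard error under H₀: √(0.1×0.9/2510) = 0.005988.
z = (0.101992 − 0.1)/0.005988 = 0.001992/0.005988 = 0.333.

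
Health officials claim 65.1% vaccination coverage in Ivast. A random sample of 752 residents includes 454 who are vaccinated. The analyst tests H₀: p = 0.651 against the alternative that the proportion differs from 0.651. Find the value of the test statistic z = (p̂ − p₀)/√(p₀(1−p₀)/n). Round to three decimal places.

z = -2.720

p̂ = 454/752 ≈ 0.60372.
Standard error under H₀: √(0.651×0.349/752) = 0.01738.
z = (0.60372 − 0.651)/0.01738 = -0.04728/0.01738 = -2.720.
p-value = 2·P(Z > 2.720) ≈ 0.0065.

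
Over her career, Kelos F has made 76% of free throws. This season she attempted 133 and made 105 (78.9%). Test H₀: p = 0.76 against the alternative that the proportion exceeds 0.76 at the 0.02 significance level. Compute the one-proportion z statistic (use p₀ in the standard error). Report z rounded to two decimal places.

p̂ = 105/133 = 0.7895.
Standard error under H₀: √(0.76×0.24/133) = 0.0370.
z = (0.7895 − 0.76)/0.0370 = 0.0295/0.0370 = 0.80.
p-value = P(Z > 0.796) ≈ 0.2131, so at α = 0.02 we fail to reject H₀.

z = 0.80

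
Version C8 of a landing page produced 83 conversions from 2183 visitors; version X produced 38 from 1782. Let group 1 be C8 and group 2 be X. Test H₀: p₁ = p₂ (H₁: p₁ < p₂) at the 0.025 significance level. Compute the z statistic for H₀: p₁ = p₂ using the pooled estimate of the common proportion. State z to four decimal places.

z = 3.0405

p̂₁ = 83/2183 = 0.0380211, p̂₂ = 38/1782 = 0.0213244.
Pooled p̂ = (83+38)/(2183+1782) = 121/3965 = 0.0305170.
SE = √(p̂(1−p̂)(1/n₁+1/n₂)) = √(0.0305170·0.9694830·0.00101925) = √(3.01553e-05) = 0.0054914.
z = (0.0380211 − 0.0213244)/0.0054914 = 0.0166967/0.0054914 = 3.0405.
p-value = P(Z < 3.041) ≈ 0.9988. With α = 0.025, fail to reject H₀.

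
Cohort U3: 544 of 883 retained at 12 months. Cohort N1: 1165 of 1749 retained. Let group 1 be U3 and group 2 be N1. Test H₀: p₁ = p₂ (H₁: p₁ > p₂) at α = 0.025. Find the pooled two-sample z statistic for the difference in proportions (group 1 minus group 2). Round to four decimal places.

p̂₁ = 544/883 = 0.6160815, p̂₂ = 1165/1749 = 0.6660949.
Pooled p̂ = (544+1165)/(883+1749) = 1709/2632 = 0.6493161.
SE = √(p̂(1−p̂)(1/n₁+1/n₂)) = √(0.6493161·0.3506839·0.00170426) = √(0.000388068) = 0.0196994.
z = (0.6160815 − 0.6660949)/0.0196994 = -0.0500134/0.0196994 = -2.5388.
p-value = P(Z > -2.539) ≈ 0.9944. With α = 0.025, fail to reject H₀.

z = -2.5388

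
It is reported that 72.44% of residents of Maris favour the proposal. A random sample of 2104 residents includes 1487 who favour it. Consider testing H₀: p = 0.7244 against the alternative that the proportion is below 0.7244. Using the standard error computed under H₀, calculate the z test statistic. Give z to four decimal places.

p̂ = 1487/2104 = 0.706749.
Under H₀, SE = √(0.7244·0.2756/2104) = √(9.48881e-05) = 0.009741.
z = (0.706749 − 0.7244)/0.009741 = -0.017651/0.009741 = -1.8120.

z = -1.8120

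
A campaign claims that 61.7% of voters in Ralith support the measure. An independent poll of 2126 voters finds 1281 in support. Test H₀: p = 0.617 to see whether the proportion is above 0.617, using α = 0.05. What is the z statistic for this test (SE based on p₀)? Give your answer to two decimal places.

z = -1.37

p̂ = 1281/2126 = 0.60254.
Standard error under H₀: √(0.617×0.383/2126) = 0.01054.
z = (0.60254 − 0.617)/0.01054 = -0.01446/0.01054 = -1.37.
p-value = P(Z > -1.372) ≈ 0.9149. With α = 0.05, fail to reject H₀.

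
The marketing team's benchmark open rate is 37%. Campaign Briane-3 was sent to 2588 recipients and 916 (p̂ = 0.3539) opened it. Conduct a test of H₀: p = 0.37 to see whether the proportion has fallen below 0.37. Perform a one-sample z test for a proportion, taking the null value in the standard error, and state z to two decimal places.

z = -1.69

p̂ = 916/2588 ≈ 0.3539.
SE = √(p₀(1−p₀)/n) = √(0.2331/2588) = 0.0095.
z = (0.3539 − 0.37)/0.0095 = -0.0161/0.0095 = -1.69.
p-value = P(Z < -1.692) ≈ 0.0453.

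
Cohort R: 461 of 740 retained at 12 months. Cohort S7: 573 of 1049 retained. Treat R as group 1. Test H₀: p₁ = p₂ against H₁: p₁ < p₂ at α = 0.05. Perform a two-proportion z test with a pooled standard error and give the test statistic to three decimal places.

z = 3.237

p̂₁ = 461/740 ≈ 0.62297, p̂₂ = 573/1049 ≈ 0.54623.
Pooled p̂ = (461+573)/(740+1049) = 1034/1789 = 0.57798.
SE = √(0.24392 × 0.00230464) = 0.02371.
z = (0.62297 − 0.54623)/0.02371 = 0.07674/0.02371 = 3.237.
p-value = P(Z < 3.237) ≈ 0.9994. With α = 0.05, fail to reject H₀.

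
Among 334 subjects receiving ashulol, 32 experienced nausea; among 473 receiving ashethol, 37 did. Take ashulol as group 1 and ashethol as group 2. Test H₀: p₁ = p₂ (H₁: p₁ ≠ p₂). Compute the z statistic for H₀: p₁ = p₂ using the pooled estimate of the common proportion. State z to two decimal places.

p̂₁ = 32/334 ≈ 0.0958, p̂₂ = 37/473 ≈ 0.0782.
Pooled p̂ = (32+37)/(334+473) = 69/807 = 0.0855.
SE = √(0.0781913 × 0.00510818) = 0.0200.
z = (0.0958 − 0.0782)/0.0200 = 0.0176/0.0200 = 0.88.
p-value = 2·P(Z > 0.880) ≈ 0.3789.

z = 0.88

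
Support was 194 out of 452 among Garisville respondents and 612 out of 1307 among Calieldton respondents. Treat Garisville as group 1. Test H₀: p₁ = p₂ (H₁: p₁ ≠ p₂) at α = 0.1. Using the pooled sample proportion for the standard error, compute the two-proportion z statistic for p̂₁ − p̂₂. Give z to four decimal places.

p̂₁ = 194/452 ≈ 0.429204, p̂₂ = 612/1307 ≈ 0.468248.
Pooled p̂ = (194+612)/(452+1307) = 806/1759 = 0.458215.
SE = √(0.248254 × 0.0029775) = 0.027188.
z = (0.429204 − 0.468248)/0.027188 = -0.039044/0.027188 = -1.4361.
p-value = 2·P(Z > 1.436) ≈ 0.1510. With α = 0.1, fail to reject H₀.

z = -1.4361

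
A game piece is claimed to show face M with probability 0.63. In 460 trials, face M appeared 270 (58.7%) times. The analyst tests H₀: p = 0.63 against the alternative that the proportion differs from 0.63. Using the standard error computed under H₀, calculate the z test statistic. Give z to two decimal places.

p̂ = 270/460 = 0.5870.
Standard error under H₀: √(0.63×0.37/460) = 0.0225.
z = (0.5870 − 0.63)/0.0225 = -0.0430/0.0225 = -1.91.

z = -1.91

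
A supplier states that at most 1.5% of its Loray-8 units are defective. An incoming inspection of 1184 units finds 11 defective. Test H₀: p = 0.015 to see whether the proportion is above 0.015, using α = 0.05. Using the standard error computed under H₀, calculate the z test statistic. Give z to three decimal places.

p̂ = 11/1184 = 0.009291.
SE = √(p₀(1−p₀)/n) = √(0.014775/1184) = 0.003533.
z = (0.009291 − 0.015)/0.003533 = -0.005709/0.003533 = -1.616.
p-value = P(Z > -1.616) ≈ 0.9470, so at α = 0.05 we fail to reject H₀.

z = -1.616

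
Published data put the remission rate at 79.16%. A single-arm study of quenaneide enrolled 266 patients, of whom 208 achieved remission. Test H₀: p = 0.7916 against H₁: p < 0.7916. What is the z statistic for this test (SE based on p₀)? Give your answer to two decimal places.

z = -0.39

p̂ = 208/266 = 0.7820.
Standard error under H₀: √(0.7916×0.2084/266) = 0.0249.
z = (0.7820 − 0.7916)/0.0249 = -0.0096/0.0249 = -0.39.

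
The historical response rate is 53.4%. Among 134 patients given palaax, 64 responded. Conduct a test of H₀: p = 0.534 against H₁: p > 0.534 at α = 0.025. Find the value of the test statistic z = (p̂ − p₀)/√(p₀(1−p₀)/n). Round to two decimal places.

p̂ = 64/134 = 0.4776.
SE = √(p₀(1−p₀)/n) = √(0.24884/134) = 0.0431.
z = (0.4776 − 0.534)/0.0431 = -0.0564/0.0431 = -1.31.
p-value = P(Z > -1.309) ≈ 0.9046; since p > α = 0.025, fail to reject H₀.

z = -1.31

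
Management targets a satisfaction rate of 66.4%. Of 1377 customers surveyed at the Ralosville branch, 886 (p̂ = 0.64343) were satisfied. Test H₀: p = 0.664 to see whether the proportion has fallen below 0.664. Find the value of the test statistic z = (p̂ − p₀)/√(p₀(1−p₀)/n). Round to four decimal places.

z = -1.6162

p̂ = 886/1377 = 0.643428.
SE = √(p₀(1−p₀)/n) = √(0.2231/1377) = 0.012729.
z = (0.643428 − 0.664)/0.012729 = -0.020572/0.012729 = -1.6162.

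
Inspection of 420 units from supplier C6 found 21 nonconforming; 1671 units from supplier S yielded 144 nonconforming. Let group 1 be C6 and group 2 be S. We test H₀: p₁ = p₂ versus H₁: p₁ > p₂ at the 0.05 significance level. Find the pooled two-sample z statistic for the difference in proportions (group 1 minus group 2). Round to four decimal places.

z = -2.4583

p̂₁ = 21/420 ≈ 0.050000, p̂₂ = 144/1671 ≈ 0.086176.
Pooled p̂ = (21+144)/(420+1671) = 165/2091 = 0.078910.
SE = √(0.0726829 × 0.0029794) = 0.014716.
z = (0.050000 − 0.086176)/0.014716 = -0.036176/0.014716 = -2.4583.
p-value = P(Z > -2.458) ≈ 0.9930, so at α = 0.05 we fail to reject H₀.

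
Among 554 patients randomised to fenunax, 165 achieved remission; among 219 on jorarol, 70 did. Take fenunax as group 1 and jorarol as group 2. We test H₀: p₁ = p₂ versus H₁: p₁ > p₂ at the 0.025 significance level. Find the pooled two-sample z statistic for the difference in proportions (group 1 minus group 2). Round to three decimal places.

z = -0.594

p̂₁ = 165/554 = 0.29783, p̂₂ = 70/219 = 0.31963.
Pooled p̂ = (165+70)/(554+219) = 235/773 = 0.30401.
SE = √(p̂(1−p̂)(1/n₁+1/n₂)) = √(0.30401·0.69599·0.00637126) = √(0.00134808) = 0.03672.
z = (0.29783 − 0.31963)/0.03672 = -0.02180/0.03672 = -0.594.
p-value = P(Z > -0.594) ≈ 0.7237; since p > α = 0.025, fail to reject H₀.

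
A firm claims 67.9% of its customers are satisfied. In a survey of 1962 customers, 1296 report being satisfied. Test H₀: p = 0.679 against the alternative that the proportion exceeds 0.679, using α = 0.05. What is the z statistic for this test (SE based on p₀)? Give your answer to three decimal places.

z = -1.750

p̂ = 1296/1962 ≈ 0.66055.
Standard error under H₀: √(0.679×0.321/1962) = 0.01054.
z = (0.66055 − 0.679)/0.01054 = -0.01845/0.01054 = -1.750.
p-value = P(Z > -1.750) ≈ 0.9600; since p > α = 0.05, fail to reject H₀.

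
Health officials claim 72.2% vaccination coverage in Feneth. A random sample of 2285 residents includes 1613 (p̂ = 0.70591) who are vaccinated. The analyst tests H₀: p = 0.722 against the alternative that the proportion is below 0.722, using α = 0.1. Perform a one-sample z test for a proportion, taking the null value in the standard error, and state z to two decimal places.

z = -1.72

p̂ = 1613/2285 ≈ 0.70591.
SE = √(p₀(1−p₀)/n) = √(0.20072/2285) = 0.00937.
z = (0.70591 − 0.722)/0.00937 = -0.01609/0.00937 = -1.72.
p-value = P(Z < -1.717) ≈ 0.0430, so at α = 0.1 we reject H₀.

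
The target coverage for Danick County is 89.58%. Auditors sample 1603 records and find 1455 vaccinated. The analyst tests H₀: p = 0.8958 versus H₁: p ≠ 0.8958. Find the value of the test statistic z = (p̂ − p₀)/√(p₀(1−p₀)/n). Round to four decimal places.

p̂ = 1455/1603 ≈ 0.907673.
SE = √(p₀(1−p₀)/n) = √(0.093342/1603) = 0.007631.
z = (0.907673 − 0.8958)/0.007631 = 0.011873/0.007631 = 1.5559.
Two-sided p-value ≈ 2·Φ(−1.556) = 0.1197.

z = 1.5559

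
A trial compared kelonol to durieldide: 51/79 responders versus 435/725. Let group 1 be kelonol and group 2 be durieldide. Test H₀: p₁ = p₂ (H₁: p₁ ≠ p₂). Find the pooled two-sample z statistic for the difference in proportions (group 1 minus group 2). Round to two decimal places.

z = 0.79

p̂₁ = 51/79 = 0.6456, p̂₂ = 435/725 = 0.6000.
Pooled p̂ = (51+435)/(79+725) = 486/804 = 0.6045.
SE = √(0.239084 × 0.0140375) = 0.0579.
z = (0.6456 − 0.6000)/0.0579 = 0.0456/0.0579 = 0.79.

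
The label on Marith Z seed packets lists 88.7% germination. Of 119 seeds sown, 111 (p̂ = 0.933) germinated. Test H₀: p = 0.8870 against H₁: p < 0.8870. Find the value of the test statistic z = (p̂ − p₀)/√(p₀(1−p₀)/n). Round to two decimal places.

z = 1.58

p̂ = 111/119 = 0.9328.
Under H₀, SE = √(0.887·0.113/119) = √(0.000842277) = 0.0290.
z = (0.9328 − 0.887)/0.0290 = 0.0458/0.0290 = 1.58.
p-value = P(Z < 1.577) ≈ 0.9426.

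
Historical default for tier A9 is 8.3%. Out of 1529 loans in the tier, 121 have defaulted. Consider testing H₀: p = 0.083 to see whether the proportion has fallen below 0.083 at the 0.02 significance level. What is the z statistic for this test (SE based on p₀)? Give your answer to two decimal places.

p̂ = 121/1529 = 0.0791.
Standard error under H₀: √(0.083×0.917/1529) = 0.0071.
z = (0.0791 − 0.083)/0.0071 = -0.0039/0.0071 = -0.55.
p-value = P(Z < -0.548) ≈ 0.2920. With α = 0.02, fail to reject H₀.

z = -0.55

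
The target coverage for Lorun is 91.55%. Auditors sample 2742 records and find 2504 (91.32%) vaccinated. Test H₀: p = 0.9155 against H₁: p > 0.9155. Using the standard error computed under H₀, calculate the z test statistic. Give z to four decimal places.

z = -0.4326

p̂ = 2504/2742 ≈ 0.913202.
Standard error under H₀: √(0.9155×0.0845/2742) = 0.005312.
z = (0.913202 − 0.9155)/0.005312 = -0.002298/0.005312 = -0.4326.
p-value = P(Z > -0.433) ≈ 0.6674.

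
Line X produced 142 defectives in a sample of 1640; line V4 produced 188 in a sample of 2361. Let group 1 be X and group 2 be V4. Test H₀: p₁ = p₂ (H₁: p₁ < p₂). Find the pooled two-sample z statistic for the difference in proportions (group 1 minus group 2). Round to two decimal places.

p̂₁ = 142/1640 = 0.08659, p̂₂ = 188/2361 = 0.07963.
Pooled p̂ = (142+188)/(1640+2361) = 330/4001 = 0.08248.
SE = √(0.0756765 × 0.00103331) = 0.00884.
z = (0.08659 − 0.07963)/0.00884 = 0.00696/0.00884 = 0.79.

z = 0.79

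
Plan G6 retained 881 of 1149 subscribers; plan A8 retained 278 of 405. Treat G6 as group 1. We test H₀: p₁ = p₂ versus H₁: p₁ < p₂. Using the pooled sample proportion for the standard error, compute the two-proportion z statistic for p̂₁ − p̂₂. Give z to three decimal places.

z = 3.193

p̂₁ = 881/1149 ≈ 0.76675, p̂₂ = 278/405 ≈ 0.68642.
Pooled p̂ = (881+278)/(1149+405) = 1159/1554 = 0.74582.
SE = √(0.189574 × 0.00333946) = 0.02516.
z = (0.76675 − 0.68642)/0.02516 = 0.08033/0.02516 = 3.193.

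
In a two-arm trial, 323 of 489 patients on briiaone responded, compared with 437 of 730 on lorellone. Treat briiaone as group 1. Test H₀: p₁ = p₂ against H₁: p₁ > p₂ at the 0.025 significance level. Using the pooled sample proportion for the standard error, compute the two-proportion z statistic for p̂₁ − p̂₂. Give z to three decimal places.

z = 2.186

p̂₁ = 323/489 ≈ 0.660532, p̂₂ = 437/730 ≈ 0.598630.
Pooled p̂ = (323+437)/(489+730) = 760/1219 = 0.623462.
SE = √(p̂(1−p̂)(1/n₁+1/n₂)) = √(0.623462·0.376538·0.00341485) = √(0.000801661) = 0.028314.
z = (0.660532 − 0.598630)/0.028314 = 0.061902/0.028314 = 2.186.
p-value = P(Z > 2.186) ≈ 0.0144, so at α = 0.025 we reject H₀.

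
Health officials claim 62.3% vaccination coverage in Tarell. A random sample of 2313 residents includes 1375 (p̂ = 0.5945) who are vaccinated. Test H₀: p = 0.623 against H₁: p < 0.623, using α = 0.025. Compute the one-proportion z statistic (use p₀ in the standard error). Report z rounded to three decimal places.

p̂ = 1375/2313 = 0.594466.
SE = √(p₀(1−p₀)/n) = √(0.23487/2313) = 0.010077.
z = (0.594466 − 0.623)/0.010077 = -0.028534/0.010077 = -2.832.
p-value = P(Z < -2.832) ≈ 0.0023. With α = 0.025, reject H₀.

z = -2.832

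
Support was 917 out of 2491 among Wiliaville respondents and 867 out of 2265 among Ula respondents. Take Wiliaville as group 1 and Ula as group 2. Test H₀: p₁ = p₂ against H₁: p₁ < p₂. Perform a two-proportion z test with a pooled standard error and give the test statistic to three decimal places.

z = -1.043

p̂₁ = 917/2491 ≈ 0.368125, p̂₂ = 867/2265 ≈ 0.382781.
Pooled p̂ = (917+867)/(2491+2265) = 1784/4756 = 0.375105.
SE = √(p̂(1−p̂)(1/n₁+1/n₂)) = √(0.375105·0.624895·0.000842946) = √(0.000197588) = 0.014057.
z = (0.368125 − 0.382781)/0.014057 = -0.014656/0.014057 = -1.043.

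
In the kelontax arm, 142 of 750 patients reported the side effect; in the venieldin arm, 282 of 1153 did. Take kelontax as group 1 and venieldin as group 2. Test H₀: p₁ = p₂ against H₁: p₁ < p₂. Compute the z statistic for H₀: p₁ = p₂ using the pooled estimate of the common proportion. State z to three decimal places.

p̂₁ = 142/750 ≈ 0.18933, p̂₂ = 282/1153 ≈ 0.24458.
Pooled p̂ = (142+282)/(750+1153) = 424/1903 = 0.22281.
SE = √(p̂(1−p̂)(1/n₁+1/n₂)) = √(0.22281·0.77719·0.00220064) = √(0.00038107) = 0.01952.
z = (0.18933 − 0.24458)/0.01952 = -0.05525/0.01952 = -2.830.

z = -2.830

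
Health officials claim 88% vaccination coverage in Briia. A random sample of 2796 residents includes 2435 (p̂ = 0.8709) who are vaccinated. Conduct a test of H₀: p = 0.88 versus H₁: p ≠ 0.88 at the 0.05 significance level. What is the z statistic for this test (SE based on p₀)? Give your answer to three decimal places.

p̂ = 2435/2796 ≈ 0.870887.
Standard error under H₀: √(0.88×0.12/2796) = 0.006146.
z = (0.870887 − 0.88)/0.006146 = -0.009113/0.006146 = -1.483.
p-value = 2·P(Z > 1.483) ≈ 0.1381, so at α = 0.05 we fail to reject H₀.

z = -1.483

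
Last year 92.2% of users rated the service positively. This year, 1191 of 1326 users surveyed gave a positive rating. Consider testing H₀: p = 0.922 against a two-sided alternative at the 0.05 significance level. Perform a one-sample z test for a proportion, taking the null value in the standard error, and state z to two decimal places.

p̂ = 1191/1326 ≈ 0.898190.
Under H₀, SE = √(0.922·0.078/1326) = √(5.42353e-05) = 0.007364.
z = (0.898190 − 0.922)/0.007364 = -0.023810/0.007364 = -3.23.
Two-sided p-value ≈ 2·Φ(−3.233) = 0.0012; since p < α = 0.05, reject H₀.

z = -3.23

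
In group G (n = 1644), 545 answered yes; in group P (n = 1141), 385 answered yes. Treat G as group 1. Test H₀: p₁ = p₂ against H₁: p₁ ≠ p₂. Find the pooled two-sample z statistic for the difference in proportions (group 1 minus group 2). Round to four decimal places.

z = -0.3255

p̂₁ = 545/1644 = 0.3315085, p̂₂ = 385/1141 = 0.3374233.
Pooled p̂ = (545+385)/(1644+1141) = 930/2785 = 0.3339318.
SE = √(p̂(1−p̂)(1/n₁+1/n₂)) = √(0.3339318·0.6660682·0.0014847) = √(0.000330228) = 0.0181722.
z = (0.3315085 − 0.3374233)/0.0181722 = -0.0059148/0.0181722 = -0.3255.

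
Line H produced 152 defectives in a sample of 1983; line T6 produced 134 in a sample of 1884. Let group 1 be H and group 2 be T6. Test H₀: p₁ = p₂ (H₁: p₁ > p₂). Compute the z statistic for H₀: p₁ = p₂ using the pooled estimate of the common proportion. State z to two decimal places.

p̂₁ = 152/1983 ≈ 0.07665, p̂₂ = 134/1884 ≈ 0.07113.
Pooled p̂ = (152+134)/(1983+1884) = 286/3867 = 0.07396.
SE = √(p̂(1−p̂)(1/n₁+1/n₂)) = √(0.07396·0.92604·0.00103507) = √(7.08912e-05) = 0.00842.
z = (0.07665 − 0.07113)/0.00842 = 0.00552/0.00842 = 0.66.

z = 0.66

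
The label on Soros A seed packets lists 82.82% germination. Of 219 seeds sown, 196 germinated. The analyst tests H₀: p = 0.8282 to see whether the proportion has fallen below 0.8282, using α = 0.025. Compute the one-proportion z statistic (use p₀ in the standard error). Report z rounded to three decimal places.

z = 2.620

p̂ = 196/219 ≈ 0.89498.
Under H₀, SE = √(0.8282·0.1718/219) = √(0.000649702) = 0.02549.
z = (0.89498 − 0.8282)/0.02549 = 0.06678/0.02549 = 2.620.
p-value = P(Z < 2.620) ≈ 0.9956; since p > α = 0.025, fail to reject H₀.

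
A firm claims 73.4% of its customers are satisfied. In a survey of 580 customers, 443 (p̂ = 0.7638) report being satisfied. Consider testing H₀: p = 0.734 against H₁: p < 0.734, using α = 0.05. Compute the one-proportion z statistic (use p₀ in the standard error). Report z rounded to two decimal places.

z = 1.62

p̂ = 443/580 ≈ 0.76379.
Under H₀, SE = √(0.734·0.266/580) = √(0.000336628) = 0.01835.
z = (0.76379 − 0.734)/0.01835 = 0.02979/0.01835 = 1.62.
p-value = P(Z < 1.624) ≈ 0.9478; since p > α = 0.05, fail to reject H₀.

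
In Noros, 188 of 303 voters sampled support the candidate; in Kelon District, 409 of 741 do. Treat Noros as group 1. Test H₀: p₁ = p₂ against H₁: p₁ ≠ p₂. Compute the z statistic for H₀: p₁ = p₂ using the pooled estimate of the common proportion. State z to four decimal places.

p̂₁ = 188/303 ≈ 0.620462, p̂₂ = 409/741 ≈ 0.551957.
Pooled p̂ = (188+409)/(303+741) = 597/1044 = 0.571839.
SE = √(p̂(1−p̂)(1/n₁+1/n₂)) = √(0.571839·0.428161·0.00464986) = √(0.00113847) = 0.033741.
z = (0.620462 − 0.551957)/0.033741 = 0.068505/0.033741 = 2.0303.
Two-sided p-value ≈ 2·Φ(−2.030) = 0.0423.

z = 2.0303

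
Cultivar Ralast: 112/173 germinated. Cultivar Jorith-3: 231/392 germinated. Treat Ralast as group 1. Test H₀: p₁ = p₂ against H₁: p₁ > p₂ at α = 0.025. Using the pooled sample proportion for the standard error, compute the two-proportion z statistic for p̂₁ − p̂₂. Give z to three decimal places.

p̂₁ = 112/173 ≈ 0.647399, p̂₂ = 231/392 ≈ 0.589286.
Pooled p̂ = (112+231)/(173+392) = 343/565 = 0.607080.
SE = √(p̂(1−p̂)(1/n₁+1/n₂)) = √(0.607080·0.392920·0.00833137) = √(0.00198731) = 0.044579.
z = (0.647399 − 0.589286)/0.044579 = 0.058113/0.044579 = 1.304.
p-value = P(Z > 1.304) ≈ 0.0962. With α = 0.025, fail to reject H₀.

z = 1.304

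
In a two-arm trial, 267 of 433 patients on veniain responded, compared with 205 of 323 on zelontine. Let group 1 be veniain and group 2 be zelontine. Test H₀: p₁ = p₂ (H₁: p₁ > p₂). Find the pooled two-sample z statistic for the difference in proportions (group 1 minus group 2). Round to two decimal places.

p̂₁ = 267/433 = 0.6166, p̂₂ = 205/323 = 0.6347.
Pooled p̂ = (267+205)/(433+323) = 472/756 = 0.6243.
SE = √(p̂(1−p̂)(1/n₁+1/n₂)) = √(0.6243·0.3757·0.00540544) = √(0.00126779) = 0.0356.
z = (0.6166 − 0.6347)/0.0356 = -0.0181/0.0356 = -0.51.

z = -0.51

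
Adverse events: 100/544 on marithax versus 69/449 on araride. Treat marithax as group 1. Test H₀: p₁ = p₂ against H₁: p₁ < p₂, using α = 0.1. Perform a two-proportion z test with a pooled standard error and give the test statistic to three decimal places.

z = 1.258

p̂₁ = 100/544 = 0.18382, p̂₂ = 69/449 = 0.15367.
Pooled p̂ = (100+69)/(544+449) = 169/993 = 0.17019.
SE = √(p̂(1−p̂)(1/n₁+1/n₂)) = √(0.17019·0.82981·0.00406541) = √(0.000574142) = 0.02396.
z = (0.18382 − 0.15367)/0.02396 = 0.03015/0.02396 = 1.258.
p-value = P(Z < 1.258) ≈ 0.8958. With α = 0.1, fail to reject H₀.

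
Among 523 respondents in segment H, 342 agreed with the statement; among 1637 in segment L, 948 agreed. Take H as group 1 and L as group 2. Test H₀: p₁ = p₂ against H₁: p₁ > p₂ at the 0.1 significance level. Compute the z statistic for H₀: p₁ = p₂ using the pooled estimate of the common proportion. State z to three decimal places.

p̂₁ = 342/523 = 0.65392, p̂₂ = 948/1637 = 0.57911.
Pooled p̂ = (342+948)/(523+1637) = 1290/2160 = 0.59722.
SE = √(0.240548 × 0.00252292) = 0.02463.
z = (0.65392 − 0.57911)/0.02463 = 0.07481/0.02463 = 3.037.
p-value = P(Z > 3.037) ≈ 0.0012. With α = 0.1, reject H₀.

z = 3.037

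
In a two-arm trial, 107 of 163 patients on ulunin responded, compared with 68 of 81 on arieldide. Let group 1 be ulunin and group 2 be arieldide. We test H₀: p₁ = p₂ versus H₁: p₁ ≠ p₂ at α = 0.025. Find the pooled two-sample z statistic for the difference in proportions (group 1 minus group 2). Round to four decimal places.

z = -2.9901

p̂₁ = 107/163 ≈ 0.656442, p̂₂ = 68/81 ≈ 0.839506.
Pooled p̂ = (107+68)/(163+81) = 175/244 = 0.717213.
SE = √(p̂(1−p̂)(1/n₁+1/n₂)) = √(0.717213·0.282787·0.0184806) = √(0.00374822) = 0.061223.
z = (0.656442 − 0.839506)/0.061223 = -0.183064/0.061223 = -2.9901.
Two-sided p-value ≈ 2·Φ(−2.990) = 0.0028, so at α = 0.025 we reject H₀.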